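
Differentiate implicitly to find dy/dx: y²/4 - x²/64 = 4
Differentiate the relation implicitly: treat y = y(x) and apply the chain rule, so every y-derivative picks up a y' = dy/dx factor.

With everything moved to the left-hand side, differentiate term by term:
  d/dx[-x^2/64] = -x/32
  d/dx[y^2/4] = y·y'/2
  d/dx[-4] = 0

Separating the contributions that come from x directly and those that come through y:
  without y':      -x/32
  multiplying y':  y/2

so (-x/32) + (y/2)·y' = 0, and therefore
  dy/dx = -(-x/32)/(y/2) = x/(16y)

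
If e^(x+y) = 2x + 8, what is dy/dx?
Differentiate the relation implicitly: treat y = y(x) and apply the chain rule, so every y-derivative picks up a y' = dy/dx factor.

With everything moved to the left-hand side, differentiate term by term:
  d/dx[-2x] = -2
  d/dx[e^(x + y)] = (y' + 1)·e^(x + y)
  d/dx[-8] = 0

Separating the contributions that come from x directly and those that come through y:
  without y':      e^(x + y) - 2
  multiplying y':  e^(x + y)

so (e^(x + y) - 2) + (e^(x + y))·y' = 0, and therefore
  dy/dx = -(e^(x + y) - 2)/(e^(x + y)) = 2e^(-x - y) - 1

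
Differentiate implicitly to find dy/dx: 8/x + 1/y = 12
Apply d/dx to both sides, remembering that y depends on x. Each occurrence of y therefore brings in a y' = dy/dx via the chain rule.

With F(x, y) equal to the left-hand side minus the right, differentiate F term by term:
  d/dx[1/y] = -y'/y^2
  d/dx[8/x] = -8/x^2
  d/dx[-12] = 0
Adding these up, d/dx[F] = 0 becomes
  (-8/x^2) + (-1/y^2)·y' = 0,
so isolating y',
  dy/dx = -(-8/x^2)/(-1/y^2) = -8y^2/x^2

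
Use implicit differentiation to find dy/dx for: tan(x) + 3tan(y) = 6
Differentiate both sides with respect to x, treating y as y(x). By the chain rule, any term containing y contributes a factor of y' = dy/dx when we differentiate it.

Move every term to one side and write the relation as F(x, y) = 0. Term by term,
  d/dx[tan(x)] = tan(x)^2 + 1
  d/dx[3tan(y)] = 3·y'(tan(y)^2 + 1)
  d/dx[-6] = 0

The pieces without y' make up ∂F/∂x and the coefficient of y' is ∂F/∂y:
  ∂F/∂x = tan(x)^2 + 1,
  ∂F/∂y = 3tan(y)^2 + 3.

Since d/dx[F] = ∂F/∂x + (∂F/∂y)·y' = 0, solve for y':
  (∂F/∂y)·y' = -∂F/∂x
  dy/dx = -(∂F/∂x)/(∂F/∂y) = -(tan(x)^2 + 1)/(3tan(y)^2 + 3) = -cos(y)^2/(3cos(x)^2)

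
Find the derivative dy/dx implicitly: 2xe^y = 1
Take d/dx of both sides. Since y is implicitly a function of x, the chain rule attaches a y' = dy/dx factor whenever we differentiate through y.

Set F(x, y) = (left side) − (right side), so the curve is F = 0. Differentiating each term of F:
  d/dx[2x·e^(y)] = 2x·y'·e^(y) + 2e^(y)
  d/dx[-1] = 0

Collecting, the y'-free part is the partial derivative in x and the y' coefficient is the partial derivative in y:
  ∂F/∂x = 2e^(y)
  ∂F/∂y = 2x·e^(y)

so d/dx[F(x, y(x))] = ∂F/∂x + (∂F/∂y)·y' = 0. Rearranging,
  dy/dx = -(∂F/∂x)/(∂F/∂y) = -(2e^(y))/(2x·e^(y)) = -1/x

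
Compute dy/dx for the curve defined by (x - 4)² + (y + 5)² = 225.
Apply d/dx to both sides, remembering that y depends on x. Each occurrence of y therefore brings in a y' = dy/dx via the chain rule.

With F(x, y) equal to the left-hand side minus the right, differentiate F term by term:
  d/dx[(x - 4)^2] = 2x - 8
  d/dx[(y + 5)^2] = 2·y'(y + 5)
  d/dx[-225] = 0
Adding these up, d/dx[F] = 0 becomes
  (2x - 8) + (2y + 10)·y' = 0,
so isolating y',
  dy/dx = -(2x - 8)/(2y + 10) = (4 - x)/(y + 5)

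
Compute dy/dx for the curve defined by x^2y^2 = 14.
Apply d/dx to both sides, remembering that y depends on x. Each occurrence of y therefore brings in a y' = dy/dx via the chain rule.

With F(x, y) equal to the left-hand side minus the right, differentiate F term by term:
  d/dx[x^2y^2] = 2x^2y·y' + 2xy^2
  d/dx[-14] = 0
Adding these up, d/dx[F] = 0 becomes
  (2xy^2) + (2x^2y)·y' = 0,
so isolating y',
  dy/dx = -(2xy^2)/(2x^2y) = -y/x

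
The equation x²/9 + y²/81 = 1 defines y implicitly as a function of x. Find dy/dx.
Differentiate both sides with respect to x, treating y as y(x). By the chain rule, any term containing y contributes a factor of y' = dy/dx when we differentiate it.

Move every term to one side and write the relation as F(x, y) = 0. Term by term,
  d/dx[x^2/9] = 2x/9
  d/dx[y^2/81] = 2y·y'/81
  d/dx[-1] = 0

The pieces without y' make up ∂F/∂x and the coefficient of y' is ∂F/∂y:
  ∂F/∂x = 2x/9,
  ∂F/∂y = 2y/81.

Since d/dx[F] = ∂F/∂x + (∂F/∂y)·y' = 0, solve for y':
  (∂F/∂y)·y' = -∂F/∂x
  dy/dx = -(∂F/∂x)/(∂F/∂y) = -(2x/9)/(2y/81) = -9x/y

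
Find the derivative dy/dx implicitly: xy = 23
Differentiate the relation implicitly: treat y = y(x) and apply the chain rule, so every y-derivative picks up a y' = dy/dx factor.

With everything moved to the left-hand side, differentiate term by term:
  d/dx[xy] = x·y' + y
  d/dx[-23] = 0

Separating the contributions that come from x directly and those that come through y:
  without y':      y
  multiplying y':  x

so (y) + (x)·y' = 0, and therefore
  dy/dx = -(y)/(x) = -y/x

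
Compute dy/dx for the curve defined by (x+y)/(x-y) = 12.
Apply d/dx to both sides, remembering that y depends on x. Each occurrence of y therefore brings in a y' = dy/dx via the chain rule.

With F(x, y) equal to the left-hand side minus the right, differentiate F term by term:
  d/dx[(x + y)/(x - y)] = (y' + 1)/(x - y) + (x + y)(y' - 1)/(x - y)^2
  d/dx[-12] = 0
Adding these up, d/dx[F] = 0 becomes
  (1/(x - y) - (x + y)/(x - y)^2) + (1/(x - y) + (x + y)/(x - y)^2)·y' = 0,
so isolating y',
  dy/dx = -(1/(x - y) - (x + y)/(x - y)^2)/(1/(x - y) + (x + y)/(x - y)^2)
        = -(-2y/(x - y)^2)/(2x/(x - y)^2) = y/x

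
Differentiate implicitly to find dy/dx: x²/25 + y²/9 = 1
Differentiate both sides with respect to x, treating y as y(x). By the chain rule, any term containing y contributes a factor of y' = dy/dx when we differentiate it.

Move every term to one side and write the relation as F(x, y) = 0. Term by term,
  d/dx[x^2/25] = 2x/25
  d/dx[y^2/9] = 2y·y'/9
  d/dx[-1] = 0

The pieces without y' make up ∂F/∂x and the coefficient of y' is ∂F/∂y:
  ∂F/∂x = 2x/25,
  ∂F/∂y = 2y/9.

Since d/dx[F] = ∂F/∂x + (∂F/∂y)·y' = 0, solve for y':
  (∂F/∂y)·y' = -∂F/∂x
  dy/dx = -(∂F/∂x)/(∂F/∂y) = -(2x/25)/(2y/9) = -9x/(25y)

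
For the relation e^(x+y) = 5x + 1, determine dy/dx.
Apply d/dx to both sides, remembering that y depends on x. Each occurrence of y therefore brings in a y' = dy/dx via the chain rule.

With F(x, y) equal to the left-hand side minus the right, differentiate F term by term:
  d/dx[-5x] = -5
  d/dx[e^(x + y)] = (y' + 1)·e^(x + y)
  d/dx[-1] = 0
Adding these up, d/dx[F] = 0 becomes
  (e^(x + y) - 5) + (e^(x + y))·y' = 0,
so isolating y',
  dy/dx = -(e^(x + y) - 5)/(e^(x + y)) = 5e^(-x - y) - 1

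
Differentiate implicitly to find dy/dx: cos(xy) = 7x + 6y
Apply d/dx to both sides, remembering that y depends on x. Each occurrence of y therefore brings in a y' = dy/dx via the chain rule.

With F(x, y) equal to the left-hand side minus the right, differentiate F term by term:
  d/dx[-7x] = -7
  d/dx[-6y] = -6·y'
  d/dx[cos(xy)] = -(x·y' + y)·sin(xy)
Adding these up, d/dx[F] = 0 becomes
  (-y·sin(xy) - 7) + (-x·sin(xy) - 6)·y' = 0,
so isolating y',
  dy/dx = -(-y·sin(xy) - 7)/(-x·sin(xy) - 6) = -(y·sin(xy) + 7)/(x·sin(xy) + 6)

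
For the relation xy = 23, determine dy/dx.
Differentiate the relation implicitly: treat y = y(x) and apply the chain rule, so every y-derivative picks up a y' = dy/dx factor.

With everything moved to the left-hand side, differentiate term by term:
  d/dx[xy] = x·y' + y
  d/dx[-23] = 0

Separating the contributions that come from x directly and those that come through y:
  without y':      y
  multiplying y':  x

so (y) + (x)·y' = 0, and therefore
  dy/dx = -(y)/(x) = -y/x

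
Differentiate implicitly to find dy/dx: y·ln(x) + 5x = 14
Take d/dx of both sides. Since y is implicitly a function of x, the chain rule attaches a y' = dy/dx factor whenever we differentiate through y.

Set F(x, y) = (left side) − (right side), so the curve is F = 0. Differentiating each term of F:
  d/dx[5x] = 5
  d/dx[y·ln(x)] = y'·ln(x) + y/x
  d/dx[-14] = 0

Collecting, the y'-free part is the partial derivative in x and the y' coefficient is the partial derivative in y:
  ∂F/∂x = 5 + y/x
  ∂F/∂y = ln(x)

so d/dx[F(x, y(x))] = ∂F/∂x + (∂F/∂y)·y' = 0. Rearranging,
  dy/dx = -(∂F/∂x)/(∂F/∂y) = -(5 + y/x)/(ln(x))
        = -((5x + y)/x)/(ln(x)) = (-5x - y)/(x·ln(x))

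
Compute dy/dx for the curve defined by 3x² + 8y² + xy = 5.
Take d/dx of both sides. Since y is implicitly a function of x, the chain rule attaches a y' = dy/dx factor whenever we differentiate through y.

Set F(x, y) = (left side) − (right side), so the curve is F = 0. Differentiating each term of F:
  d/dx[3x^2] = 6x
  d/dx[xy] = x·y' + y
  d/dx[8y^2] = 16y·y'
  d/dx[-5] = 0

Collecting, the y'-free part is the partial derivative in x and the y' coefficient is the partial derivative in y:
  ∂F/∂x = 6x + y
  ∂F/∂y = x + 16y

so d/dx[F(x, y(x))] = ∂F/∂x + (∂F/∂y)·y' = 0. Rearranging,
  dy/dx = -(∂F/∂x)/(∂F/∂y) = -(6x + y)/(x + 16y) = (-6x - y)/(x + 16y)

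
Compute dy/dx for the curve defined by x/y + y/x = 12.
Differentiate the relation implicitly: treat y = y(x) and apply the chain rule, so every y-derivative picks up a y' = dy/dx factor.

With everything moved to the left-hand side, differentiate term by term:
  d/dx[x/y] = -x·y'/y^2 + 1/y
  d/dx[y/x] = y'/x - y/x^2
  d/dx[-12] = 0

Separating the contributions that come from x directly and those that come through y:
  without y':      1/y - y/x^2
  multiplying y':  -x/y^2 + 1/x

so (1/y - y/x^2) + (-x/y^2 + 1/x)·y' = 0, and therefore
  dy/dx = -(1/y - y/x^2)/(-x/y^2 + 1/x)
        = -((x - y)(x + y)/(x^2y))/(-(x - y)(x + y)/(xy^2)) = y/x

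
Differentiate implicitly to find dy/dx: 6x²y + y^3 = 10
Differentiate the relation implicitly: treat y = y(x) and apply the chain rule, so every y-derivative picks up a y' = dy/dx factor.

With everything moved to the left-hand side, differentiate term by term:
  d/dx[6x^2y] = 6x^2·y' + 12xy
  d/dx[y^3] = 3y^2·y'
  d/dx[-10] = 0

Separating the contributions that come from x directly and those that come through y:
  without y':      12xy
  multiplying y':  6x^2 + 3y^2

so (12xy) + (6x^2 + 3y^2)·y' = 0, and therefore
  dy/dx = -(12xy)/(6x^2 + 3y^2) = -4xy/(2x^2 + y^2)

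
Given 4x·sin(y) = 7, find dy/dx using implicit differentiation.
Differentiate the relation implicitly: treat y = y(x) and apply the chain rule, so every y-derivative picks up a y' = dy/dx factor.

With everything moved to the left-hand side, differentiate term by term:
  d/dx[4x·sin(y)] = 4x·y'·cos(y) + 4sin(y)
  d/dx[-7] = 0

Separating the contributions that come from x directly and those that come through y:
  without y':      4sin(y)
  multiplying y':  4x·cos(y)

so (4sin(y)) + (4x·cos(y))·y' = 0, and therefore
  dy/dx = -(4sin(y))/(4x·cos(y)) = -tan(y)/x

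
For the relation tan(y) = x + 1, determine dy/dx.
Differentiate the relation implicitly: treat y = y(x) and apply the chain rule, so every y-derivative picks up a y' = dy/dx factor.

With everything moved to the left-hand side, differentiate term by term:
  d/dx[-x] = -1
  d/dx[tan(y)] = y'(tan(y)^2 + 1)
  d/dx[-1] = 0

Separating the contributions that come from x directly and those that come through y:
  without y':      -1
  multiplying y':  tan(y)^2 + 1

so (-1) + (tan(y)^2 + 1)·y' = 0, and therefore
  dy/dx = -(-1)/(tan(y)^2 + 1) = cos(y)^2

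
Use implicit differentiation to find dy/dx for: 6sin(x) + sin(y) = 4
Take d/dx of both sides. Since y is implicitly a function of x, the chain rule attaches a y' = dy/dx factor whenever we differentiate through y.

Set F(x, y) = (left side) − (right side), so the curve is F = 0. Differentiating each term of F:
  d/dx[6sin(x)] = 6cos(x)
  d/dx[sin(y)] = y'·cos(y)
  d/dx[-4] = 0

Collecting, the y'-free part is the partial derivative in x and the y' coefficient is the partial derivative in y:
  ∂F/∂x = 6cos(x)
  ∂F/∂y = cos(y)

so d/dx[F(x, y(x))] = ∂F/∂x + (∂F/∂y)·y' = 0. Rearranging,
  dy/dx = -(∂F/∂x)/(∂F/∂y) = -(6cos(x))/(cos(y)) = -6cos(x)/cos(y)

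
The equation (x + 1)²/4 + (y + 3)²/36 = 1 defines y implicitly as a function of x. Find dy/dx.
Take d/dx of both sides. Since y is implicitly a function of x, the chain rule attaches a y' = dy/dx factor whenever we differentiate through y.

Set F(x, y) = (left side) − (right side), so the curve is F = 0. Differentiating each term of F:
  d/dx[(x + 1)^2/4] = x/2 + 1/2
  d/dx[(y + 3)^2/36] = y'(y + 3)/18
  d/dx[-1] = 0

Collecting, the y'-free part is the partial derivative in x and the y' coefficient is the partial derivative in y:
  ∂F/∂x = x/2 + 1/2
  ∂F/∂y = y/18 + 1/6

so d/dx[F(x, y(x))] = ∂F/∂x + (∂F/∂y)·y' = 0. Rearranging,
  dy/dx = -(∂F/∂x)/(∂F/∂y) = -(x/2 + 1/2)/(y/18 + 1/6)
        = -((x + 1)/2)/((y + 3)/18) = 9(-x - 1)/(y + 3)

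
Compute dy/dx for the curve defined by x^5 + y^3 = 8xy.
Differentiate the relation implicitly: treat y = y(x) and apply the chain rule, so every y-derivative picks up a y' = dy/dx factor.

With everything moved to the left-hand side, differentiate term by term:
  d/dx[x^5] = 5x^4
  d/dx[-8xy] = -8x·y' - 8y
  d/dx[y^3] = 3y^2·y'

Separating the contributions that come from x directly and those that come through y:
  without y':      5x^4 - 8y
  multiplying y':  -8x + 3y^2

so (5x^4 - 8y) + (-8x + 3y^2)·y' = 0, and therefore
  dy/dx = -(5x^4 - 8y)/(-8x + 3y^2) = (5x^4 - 8y)/(8x - 3y^2)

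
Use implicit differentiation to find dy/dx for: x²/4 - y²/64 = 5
Differentiate the relation implicitly: treat y = y(x) and apply the chain rule, so every y-derivative picks up a y' = dy/dx factor.

With everything moved to the left-hand side, differentiate term by term:
  d/dx[x^2/4] = x/2
  d/dx[-y^2/64] = -y·y'/32
  d/dx[-5] = 0

Separating the contributions that come from x directly and those that come through y:
  without y':      x/2
  multiplying y':  -y/32

so (x/2) + (-y/32)·y' = 0, and therefore
  dy/dx = -(x/2)/(-y/32) = 16x/y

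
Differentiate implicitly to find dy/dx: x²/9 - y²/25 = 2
Differentiate both sides with respect to x, treating y as y(x). By the chain rule, any term containing y contributes a factor of y' = dy/dx when we differentiate it.

Move every term to one side and write the relation as F(x, y) = 0. Term by term,
  d/dx[x^2/9] = 2x/9
  d/dx[-y^2/25] = -2y·y'/25
  d/dx[-2] = 0

The pieces without y' make up ∂F/∂x and the coefficient of y' is ∂F/∂y:
  ∂F/∂x = 2x/9,
  ∂F/∂y = -2y/25.

Since d/dx[F] = ∂F/∂x + (∂F/∂y)·y' = 0, solve for y':
  (∂F/∂y)·y' = -∂F/∂x
  dy/dx = -(∂F/∂x)/(∂F/∂y) = -(2x/9)/(-2y/25) = 25x/(9y)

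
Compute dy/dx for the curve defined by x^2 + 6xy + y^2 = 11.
Differentiate both sides with respect to x, treating y as y(x). By the chain rule, any term containing y contributes a factor of y' = dy/dx when we differentiate it.

Move every term to one side and write the relation as F(x, y) = 0. Term by term,
  d/dx[x^2] = 2x
  d/dx[6xy] = 6x·y' + 6y
  d/dx[y^2] = 2y·y'
  d/dx[-11] = 0

The pieces without y' make up ∂F/∂x and the coefficient of y' is ∂F/∂y:
  ∂F/∂x = 2x + 6y,
  ∂F/∂y = 6x + 2y.

Since d/dx[F] = ∂F/∂x + (∂F/∂y)·y' = 0, solve for y':
  (∂F/∂y)·y' = -∂F/∂x
  dy/dx = -(∂F/∂x)/(∂F/∂y) = -(2x + 6y)/(6x + 2y) = (-x - 3y)/(3x + y)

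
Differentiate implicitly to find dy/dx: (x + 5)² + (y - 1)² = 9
Apply d/dx to both sides, remembering that y depends on x. Each occurrence of y therefore brings in a y' = dy/dx via the chain rule.

With F(x, y) equal to the left-hand side minus the right, differentiate F term by term:
  d/dx[(x + 5)^2] = 2x + 10
  d/dx[(y - 1)^2] = 2·y'(y - 1)
  d/dx[-9] = 0
Adding these up, d/dx[F] = 0 becomes
  (2x + 10) + (2y - 2)·y' = 0,
so isolating y',
  dy/dx = -(2x + 10)/(2y - 2) = (-x - 5)/(y - 1)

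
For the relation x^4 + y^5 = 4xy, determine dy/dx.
Differentiate the relation implicitly: treat y = y(x) and apply the chain rule, so every y-derivative picks up a y' = dy/dx factor.

With everything moved to the left-hand side, differentiate term by term:
  d/dx[x^4] = 4x^3
  d/dx[-4xy] = -4x·y' - 4y
  d/dx[y^5] = 5y^4·y'

Separating the contributions that come from x directly and those that come through y:
  without y':      4x^3 - 4y
  multiplying y':  -4x + 5y^4

so (4x^3 - 4y) + (-4x + 5y^4)·y' = 0, and therefore
  dy/dx = -(4x^3 - 4y)/(-4x + 5y^4) = 4(x^3 - y)/(4x - 5y^4)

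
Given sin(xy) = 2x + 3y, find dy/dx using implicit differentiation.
Differentiate both sides with respect to x, treating y as y(x). By the chain rule, any term containing y contributes a factor of y' = dy/dx when we differentiate it.

Move every term to one side and write the relation as F(x, y) = 0. Term by term,
  d/dx[-2x] = -2
  d/dx[-3y] = -3·y'
  d/dx[sin(xy)] = (x·y' + y)·cos(xy)

The pieces without y' make up ∂F/∂x and the coefficient of y' is ∂F/∂y:
  ∂F/∂x = y·cos(xy) - 2,
  ∂F/∂y = x·cos(xy) - 3.

Since d/dx[F] = ∂F/∂x + (∂F/∂y)·y' = 0, solve for y':
  (∂F/∂y)·y' = -∂F/∂x
  dy/dx = -(∂F/∂x)/(∂F/∂y) = -(y·cos(xy) - 2)/(x·cos(xy) - 3) = (-y·cos(xy) + 2)/(x·cos(xy) - 3)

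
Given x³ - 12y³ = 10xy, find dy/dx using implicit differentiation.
Take d/dx of both sides. Since y is implicitly a function of x, the chain rule attaches a y' = dy/dx factor whenever we differentiate through y.

Set F(x, y) = (left side) − (right side), so the curve is F = 0. Differentiating each term of F:
  d/dx[x^3] = 3x^2
  d/dx[-10xy] = -10x·y' - 10y
  d/dx[-12y^3] = -36y^2·y'

Collecting, the y'-free part is the partial derivative in x and the y' coefficient is the partial derivative in y:
  ∂F/∂x = 3x^2 - 10y
  ∂F/∂y = -10x - 36y^2

so d/dx[F(x, y(x))] = ∂F/∂x + (∂F/∂y)·y' = 0. Rearranging,
  dy/dx = -(∂F/∂x)/(∂F/∂y) = -(3x^2 - 10y)/(-10x - 36y^2) = (3x^2 - 10y)/(2(5x + 18y^2))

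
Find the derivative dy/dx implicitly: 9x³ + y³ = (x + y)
Differentiate the relation implicitly: treat y = y(x) and apply the chain rule, so every y-derivative picks up a y' = dy/dx factor.

With everything moved to the left-hand side, differentiate term by term:
  d/dx[9x^3] = 27x^2
  d/dx[-x] = -1
  d/dx[y^3] = 3y^2·y'
  d/dx[-y] = -y'

Separating the contributions that come from x directly and those that come through y:
  without y':      27x^2 - 1
  multiplying y':  3y^2 - 1

so (27x^2 - 1) + (3y^2 - 1)·y' = 0, and therefore
  dy/dx = -(27x^2 - 1)/(3y^2 - 1) = (1 - 27x^2)/(3y^2 - 1)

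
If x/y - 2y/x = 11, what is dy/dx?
Apply d/dx to both sides, remembering that y depends on x. Each occurrence of y therefore brings in a y' = dy/dx via the chain rule.

With F(x, y) equal to the left-hand side minus the right, differentiate F term by term:
  d/dx[x/y] = -x·y'/y^2 + 1/y
  d/dx[-2y/x] = -2·y'/x + 2y/x^2
  d/dx[-11] = 0
Adding these up, d/dx[F] = 0 becomes
  (1/y + 2y/x^2) + (-x/y^2 - 2/x)·y' = 0,
so isolating y',
  dy/dx = -(1/y + 2y/x^2)/(-x/y^2 - 2/x)
        = -((x^2 + 2y^2)/(x^2y))/(-(x^2 + 2y^2)/(xy^2)) = y/x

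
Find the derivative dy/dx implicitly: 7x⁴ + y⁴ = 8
Differentiate both sides with respect to x, treating y as y(x). By the chain rule, any term containing y contributes a factor of y' = dy/dx when we differentiate it.

Move every term to one side and write the relation as F(x, y) = 0. Term by term,
  d/dx[7x^4] = 28x^3
  d/dx[y^4] = 4y^3·y'
  d/dx[-8] = 0

The pieces without y' make up ∂F/∂x and the coefficient of y' is ∂F/∂y:
  ∂F/∂x = 28x^3,
  ∂F/∂y = 4y^3.

Since d/dx[F] = ∂F/∂x + (∂F/∂y)·y' = 0, solve for y':
  (∂F/∂y)·y' = -∂F/∂x
  dy/dx = -(∂F/∂x)/(∂F/∂y) = -(28x^3)/(4y^3) = -7x^3/y^3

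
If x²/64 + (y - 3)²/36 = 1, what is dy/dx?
Differentiate both sides with respect to x, treating y as y(x). By the chain rule, any term containing y contributes a factor of y' = dy/dx when we differentiate it.

Move every term to one side and write the relation as F(x, y) = 0. Term by term,
  d/dx[x^2/64] = x/32
  d/dx[(y - 3)^2/36] = y'(y - 3)/18
  d/dx[-1] = 0

The pieces without y' make up ∂F/∂x and the coefficient of y' is ∂F/∂y:
  ∂F/∂x = x/32,
  ∂F/∂y = y/18 - 1/6.

Since d/dx[F] = ∂F/∂x + (∂F/∂y)·y' = 0, solve for y':
  (∂F/∂y)·y' = -∂F/∂x
  dy/dx = -(∂F/∂x)/(∂F/∂y) = -(x/32)/(y/18 - 1/6)
        = -(x/32)/((y - 3)/18) = -9x/(16y - 48)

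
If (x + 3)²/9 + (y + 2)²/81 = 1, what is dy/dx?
Apply d/dx to both sides, remembering that y depends on x. Each occurrence of y therefore brings in a y' = dy/dx via the chain rule.

With F(x, y) equal to the left-hand side minus the right, differentiate F term by term:
  d/dx[(x + 3)^2/9] = 2x/9 + 2/3
  d/dx[(y + 2)^2/81] = 2·y'(y + 2)/81
  d/dx[-1] = 0
Adding these up, d/dx[F] = 0 becomes
  (2x/9 + 2/3) + (2y/81 + 4/81)·y' = 0,
so isolating y',
  dy/dx = -(2x/9 + 2/3)/(2y/81 + 4/81)
        = -(2(x + 3)/9)/(2(y + 2)/81) = 9(-x - 3)/(y + 2)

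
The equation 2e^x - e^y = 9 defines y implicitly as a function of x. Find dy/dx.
Differentiate both sides with respect to x, treating y as y(x). By the chain rule, any term containing y contributes a factor of y' = dy/dx when we differentiate it.

Move every term to one side and write the relation as F(x, y) = 0. Term by term,
  d/dx[2e^(x)] = 2e^(x)
  d/dx[-e^(y)] = -y'·e^(y)
  d/dx[-9] = 0

The pieces without y' make up ∂F/∂x and the coefficient of y' is ∂F/∂y:
  ∂F/∂x = 2e^(x),
  ∂F/∂y = -e^(y).

Since d/dx[F] = ∂F/∂x + (∂F/∂y)·y' = 0, solve for y':
  (∂F/∂y)·y' = -∂F/∂x
  dy/dx = -(∂F/∂x)/(∂F/∂y) = -(2e^(x))/(-e^(y)) = 2e^(x - y)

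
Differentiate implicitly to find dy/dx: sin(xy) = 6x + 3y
Differentiate the relation implicitly: treat y = y(x) and apply the chain rule, so every y-derivative picks up a y' = dy/dx factor.

With everything moved to the left-hand side, differentiate term by term:
  d/dx[-6x] = -6
  d/dx[-3y] = -3·y'
  d/dx[sin(xy)] = (x·y' + y)·cos(xy)

Separating the contributions that come from x directly and those that come through y:
  without y':      y·cos(xy) - 6
  multiplying y':  x·cos(xy) - 3

so (y·cos(xy) - 6) + (x·cos(xy) - 3)·y' = 0, and therefore
  dy/dx = -(y·cos(xy) - 6)/(x·cos(xy) - 3) = (-y·cos(xy) + 6)/(x·cos(xy) - 3)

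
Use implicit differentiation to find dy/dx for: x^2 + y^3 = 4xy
Differentiate both sides with respect to x, treating y as y(x). By the chain rule, any term containing y contributes a factor of y' = dy/dx when we differentiate it.

Move every term to one side and write the relation as F(x, y) = 0. Term by term,
  d/dx[x^2] = 2x
  d/dx[-4xy] = -4x·y' - 4y
  d/dx[y^3] = 3y^2·y'

The pieces without y' make up ∂F/∂x and the coefficient of y' is ∂F/∂y:
  ∂F/∂x = 2x - 4y,
  ∂F/∂y = -4x + 3y^2.

Since d/dx[F] = ∂F/∂x + (∂F/∂y)·y' = 0, solve for y':
  (∂F/∂y)·y' = -∂F/∂x
  dy/dx = -(∂F/∂x)/(∂F/∂y) = -(2x - 4y)/(-4x + 3y^2) = 2(x - 2y)/(4x - 3y^2)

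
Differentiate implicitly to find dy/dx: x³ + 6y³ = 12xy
Apply d/dx to both sides, remembering that y depends on x. Each occurrence of y therefore brings in a y' = dy/dx via the chain rule.

With F(x, y) equal to the left-hand side minus the right, differentiate F term by term:
  d/dx[x^3] = 3x^2
  d/dx[-12xy] = -12x·y' - 12y
  d/dx[6y^3] = 18y^2·y'
Adding these up, d/dx[F] = 0 becomes
  (3x^2 - 12y) + (-12x + 18y^2)·y' = 0,
so isolating y',
  dy/dx = -(3x^2 - 12y)/(-12x + 18y^2) = (x^2 - 4y)/(2(2x - 3y^2))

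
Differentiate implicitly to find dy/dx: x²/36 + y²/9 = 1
Take d/dx of both sides. Since y is implicitly a function of x, the chain rule attaches a y' = dy/dx factor whenever we differentiate through y.

Set F(x, y) = (left side) − (right side), so the curve is F = 0. Differentiating each term of F:
  d/dx[x^2/36] = x/18
  d/dx[y^2/9] = 2y·y'/9
  d/dx[-1] = 0

Collecting, the y'-free part is the partial derivative in x and the y' coefficient is the partial derivative in y:
  ∂F/∂x = x/18
  ∂F/∂y = 2y/9

so d/dx[F(x, y(x))] = ∂F/∂x + (∂F/∂y)·y' = 0. Rearranging,
  dy/dx = -(∂F/∂x)/(∂F/∂y) = -(x/18)/(2y/9) = -x/(4y)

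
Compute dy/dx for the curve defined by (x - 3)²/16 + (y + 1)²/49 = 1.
Differentiate both sides with respect to x, treating y as y(x). By the chain rule, any term containing y contributes a factor of y' = dy/dx when we differentiate it.

Move every term to one side and write the relation as F(x, y) = 0. Term by term,
  d/dx[(x - 3)^2/16] = x/8 - 3/8
  d/dx[(y + 1)^2/49] = 2·y'(y + 1)/49
  d/dx[-1] = 0

The pieces without y' make up ∂F/∂x and the coefficient of y' is ∂F/∂y:
  ∂F/∂x = x/8 - 3/8,
  ∂F/∂y = 2y/49 + 2/49.

Since d/dx[F] = ∂F/∂x + (∂F/∂y)·y' = 0, solve for y':
  (∂F/∂y)·y' = -∂F/∂x
  dy/dx = -(∂F/∂x)/(∂F/∂y) = -(x/8 - 3/8)/(2y/49 + 2/49)
        = -((x - 3)/8)/(2(y + 1)/49) = 49(3 - x)/(16(y + 1))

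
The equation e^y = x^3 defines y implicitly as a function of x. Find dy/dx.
Take d/dx of both sides. Since y is implicitly a function of x, the chain rule attaches a y' = dy/dx factor whenever we differentiate through y.

Set F(x, y) = (left side) − (right side), so the curve is F = 0. Differentiating each term of F:
  d/dx[-x^3] = -3x^2
  d/dx[e^(y)] = y'·e^(y)

Collecting, the y'-free part is the partial derivative in x and the y' coefficient is the partial derivative in y:
  ∂F/∂x = -3x^2
  ∂F/∂y = e^(y)

so d/dx[F(x, y(x))] = ∂F/∂x + (∂F/∂y)·y' = 0. Rearranging,
  dy/dx = -(∂F/∂x)/(∂F/∂y) = -(-3x^2)/(e^(y)) = 3x^2e^(-y)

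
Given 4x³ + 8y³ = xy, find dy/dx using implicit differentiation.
Apply d/dx to both sides, remembering that y depends on x. Each occurrence of y therefore brings in a y' = dy/dx via the chain rule.

With F(x, y) equal to the left-hand side minus the right, differentiate F term by term:
  d/dx[4x^3] = 12x^2
  d/dx[-xy] = -x·y' - y
  d/dx[8y^3] = 24y^2·y'
Adding these up, d/dx[F] = 0 becomes
  (12x^2 - y) + (-x + 24y^2)·y' = 0,
so isolating y',
  dy/dx = -(12x^2 - y)/(-x + 24y^2) = (12x^2 - y)/(x - 24y^2)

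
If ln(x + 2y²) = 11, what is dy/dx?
Take d/dx of both sides. Since y is implicitly a function of x, the chain rule attaches a y' = dy/dx factor whenever we differentiate through y.

Set F(x, y) = (left side) − (right side), so the curve is F = 0. Differentiating each term of F:
  d/dx[ln(x + 2y^2)] = (4y·y' + 1)/(x + 2y^2)
  d/dx[-11] = 0

Collecting, the y'-free part is the partial derivative in x and the y' coefficient is the partial derivative in y:
  ∂F/∂x = 1/(x + 2y^2)
  ∂F/∂y = 4y/(x + 2y^2)

so d/dx[F(x, y(x))] = ∂F/∂x + (∂F/∂y)·y' = 0. Rearranging,
  dy/dx = -(∂F/∂x)/(∂F/∂y) = -(1/(x + 2y^2))/(4y/(x + 2y^2)) = -1/(4y)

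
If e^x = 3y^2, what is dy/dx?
Apply d/dx to both sides, remembering that y depends on x. Each occurrence of y therefore brings in a y' = dy/dx via the chain rule.

With F(x, y) equal to the left-hand side minus the right, differentiate F term by term:
  d/dx[-3y^2] = -6y·y'
  d/dx[e^(x)] = e^(x)
Adding these up, d/dx[F] = 0 becomes
  (e^(x)) + (-6y)·y' = 0,
so isolating y',
  dy/dx = -(e^(x))/(-6y) = e^(x)/(6y)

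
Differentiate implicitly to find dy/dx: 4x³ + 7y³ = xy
Apply d/dx to both sides, remembering that y depends on x. Each occurrence of y therefore brings in a y' = dy/dx via the chain rule.

With F(x, y) equal to the left-hand side minus the right, differentiate F term by term:
  d/dx[4x^3] = 12x^2
  d/dx[-xy] = -x·y' - y
  d/dx[7y^3] = 21y^2·y'
Adding these up, d/dx[F] = 0 becomes
  (12x^2 - y) + (-x + 21y^2)·y' = 0,
so isolating y',
  dy/dx = -(12x^2 - y)/(-x + 21y^2) = (12x^2 - y)/(x - 21y^2)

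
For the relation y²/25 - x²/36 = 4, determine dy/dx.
Take d/dx of both sides. Since y is implicitly a function of x, the chain rule attaches a y' = dy/dx factor whenever we differentiate through y.

Set F(x, y) = (left side) − (right side), so the curve is F = 0. Differentiating each term of F:
  d/dx[-x^2/36] = -x/18
  d/dx[y^2/25] = 2y·y'/25
  d/dx[-4] = 0

Collecting, the y'-free part is the partial derivative in x and the y' coefficient is the partial derivative in y:
  ∂F/∂x = -x/18
  ∂F/∂y = 2y/25

so d/dx[F(x, y(x))] = ∂F/∂x + (∂F/∂y)·y' = 0. Rearranging,
  dy/dx = -(∂F/∂x)/(∂F/∂y) = -(-x/18)/(2y/25) = 25x/(36y)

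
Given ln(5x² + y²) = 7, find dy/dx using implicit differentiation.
Apply d/dx to both sides, remembering that y depends on x. Each occurrence of y therefore brings in a y' = dy/dx via the chain rule.

With F(x, y) equal to the left-hand side minus the right, differentiate F term by term:
  d/dx[ln(5x^2 + y^2)] = (10x + 2y·y')/(5x^2 + y^2)
  d/dx[-7] = 0
Adding these up, d/dx[F] = 0 becomes
  (10x/(5x^2 + y^2)) + (2y/(5x^2 + y^2))·y' = 0,
so isolating y',
  dy/dx = -(10x/(5x^2 + y^2))/(2y/(5x^2 + y^2)) = -5x/y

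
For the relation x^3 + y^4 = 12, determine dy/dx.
Apply d/dx to both sides, remembering that y depends on x. Each occurrence of y therefore brings in a y' = dy/dx via the chain rule.

With F(x, y) equal to the left-hand side minus the right, differentiate F term by term:
  d/dx[x^3] = 3x^2
  d/dx[y^4] = 4y^3·y'
  d/dx[-12] = 0
Adding these up, d/dx[F] = 0 becomes
  (3x^2) + (4y^3)·y' = 0,
so isolating y',
  dy/dx = -(3x^2)/(4y^3) = -3x^2/(4y^3)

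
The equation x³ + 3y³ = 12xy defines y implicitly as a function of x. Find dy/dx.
Apply d/dx to both sides, remembering that y depends on x. Each occurrence of y therefore brings in a y' = dy/dx via the chain rule.

With F(x, y) equal to the left-hand side minus the right, differentiate F term by term:
  d/dx[x^3] = 3x^2
  d/dx[-12xy] = -12x·y' - 12y
  d/dx[3y^3] = 9y^2·y'
Adding these up, d/dx[F] = 0 becomes
  (3x^2 - 12y) + (-12x + 9y^2)·y' = 0,
so isolating y',
  dy/dx = -(3x^2 - 12y)/(-12x + 9y^2) = (x^2 - 4y)/(4x - 3y^2)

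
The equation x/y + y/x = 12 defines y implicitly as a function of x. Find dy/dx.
Apply d/dx to both sides, remembering that y depends on x. Each occurrence of y therefore brings in a y' = dy/dx via the chain rule.

With F(x, y) equal to the left-hand side minus the right, differentiate F term by term:
  d/dx[x/y] = -x·y'/y^2 + 1/y
  d/dx[y/x] = y'/x - y/x^2
  d/dx[-12] = 0
Adding these up, d/dx[F] = 0 becomes
  (1/y - y/x^2) + (-x/y^2 + 1/x)·y' = 0,
so isolating y',
  dy/dx = -(1/y - y/x^2)/(-x/y^2 + 1/x)
        = -((x - y)(x + y)/(x^2y))/(-(x - y)(x + y)/(xy^2)) = y/x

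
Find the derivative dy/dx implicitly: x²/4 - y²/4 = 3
Differentiate both sides with respect to x, treating y as y(x). By the chain rule, any term containing y contributes a factor of y' = dy/dx when we differentiate it.

Move every term to one side and write the relation as F(x, y) = 0. Term by term,
  d/dx[x^2/4] = x/2
  d/dx[-y^2/4] = -y·y'/2
  d/dx[-3] = 0

The pieces without y' make up ∂F/∂x and the coefficient of y' is ∂F/∂y:
  ∂F/∂x = x/2,
  ∂F/∂y = -y/2.

Since d/dx[F] = ∂F/∂x + (∂F/∂y)·y' = 0, solve for y':
  (∂F/∂y)·y' = -∂F/∂x
  dy/dx = -(∂F/∂x)/(∂F/∂y) = -(x/2)/(-y/2) = x/y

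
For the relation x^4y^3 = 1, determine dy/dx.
Apply d/dx to both sides, remembering that y depends on x. Each occurrence of y therefore brings in a y' = dy/dx via the chain rule.

With F(x, y) equal to the left-hand side minus the right, differentiate F term by term:
  d/dx[x^4y^3] = 3x^4y^2·y' + 4x^3y^3
  d/dx[-1] = 0
Adding these up, d/dx[F] = 0 becomes
  (4x^3y^3) + (3x^4y^2)·y' = 0,
so isolating y',
  dy/dx = -(4x^3y^3)/(3x^4y^2) = -4y/(3x)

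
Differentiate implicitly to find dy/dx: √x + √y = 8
Take d/dx of both sides. Since y is implicitly a function of x, the chain rule attaches a y' = dy/dx factor whenever we differentiate through y.

Set F(x, y) = (left side) − (right side), so the curve is F = 0. Differentiating each term of F:
  d/dx[√(x)] = 1/(2√(x))
  d/dx[√(y)] = y'/(2√(y))
  d/dx[-8] = 0

Collecting, the y'-free part is the partial derivative in x and the y' coefficient is the partial derivative in y:
  ∂F/∂x = 1/(2√(x))
  ∂F/∂y = 1/(2√(y))

so d/dx[F(x, y(x))] = ∂F/∂x + (∂F/∂y)·y' = 0. Rearranging,
  dy/dx = -(∂F/∂x)/(∂F/∂y) = -(1/(2√(x)))/(1/(2√(y))) = -√(y)/√(x)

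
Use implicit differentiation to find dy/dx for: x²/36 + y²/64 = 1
Differentiate both sides with respect to x, treating y as y(x). By the chain rule, any term containing y contributes a factor of y' = dy/dx when we differentiate it.

Move every term to one side and write the relation as F(x, y) = 0. Term by term,
  d/dx[x^2/36] = x/18
  d/dx[y^2/64] = y·y'/32
  d/dx[-1] = 0

The pieces without y' make up ∂F/∂x and the coefficient of y' is ∂F/∂y:
  ∂F/∂x = x/18,
  ∂F/∂y = y/32.

Since d/dx[F] = ∂F/∂x + (∂F/∂y)·y' = 0, solve for y':
  (∂F/∂y)·y' = -∂F/∂x
  dy/dx = -(∂F/∂x)/(∂F/∂y) = -(x/18)/(y/32) = -16x/(9y)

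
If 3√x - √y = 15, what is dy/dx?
Differentiate both sides with respect to x, treating y as y(x). By the chain rule, any term containing y contributes a factor of y' = dy/dx when we differentiate it.

Move every term to one side and write the relation as F(x, y) = 0. Term by term,
  d/dx[3√(x)] = 3/(2√(x))
  d/dx[-√(y)] = -y'/(2√(y))
  d/dx[-15] = 0

The pieces without y' make up ∂F/∂x and the coefficient of y' is ∂F/∂y:
  ∂F/∂x = 3/(2√(x)),
  ∂F/∂y = -1/(2√(y)).

Since d/dx[F] = ∂F/∂x + (∂F/∂y)·y' = 0, solve for y':
  (∂F/∂y)·y' = -∂F/∂x
  dy/dx = -(∂F/∂x)/(∂F/∂y) = -(3/(2√(x)))/(-1/(2√(y))) = 3√(y)/√(x)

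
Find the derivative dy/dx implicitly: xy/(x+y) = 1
Apply d/dx to both sides, remembering that y depends on x. Each occurrence of y therefore brings in a y' = dy/dx via the chain rule.

With F(x, y) equal to the left-hand side minus the right, differentiate F term by term:
  d/dx[xy/(x + y)] = xy(-y' - 1)/(x + y)^2 + x·y'/(x + y) + y/(x + y)
  d/dx[-1] = 0
Adding these up, d/dx[F] = 0 becomes
  (-xy/(x + y)^2 + y/(x + y)) + (-xy/(x + y)^2 + x/(x + y))·y' = 0,
so isolating y',
  dy/dx = -(-xy/(x + y)^2 + y/(x + y))/(-xy/(x + y)^2 + x/(x + y))
        = -(y^2/(x + y)^2)/(x^2/(x + y)^2) = -y^2/x^2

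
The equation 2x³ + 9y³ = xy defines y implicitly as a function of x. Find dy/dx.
Differentiate the relation implicitly: treat y = y(x) and apply the chain rule, so every y-derivative picks up a y' = dy/dx factor.

With everything moved to the left-hand side, differentiate term by term:
  d/dx[2x^3] = 6x^2
  d/dx[-xy] = -x·y' - y
  d/dx[9y^3] = 27y^2·y'

Separating the contributions that come from x directly and those that come through y:
  without y':      6x^2 - y
  multiplying y':  -x + 27y^2

so (6x^2 - y) + (-x + 27y^2)·y' = 0, and therefore
  dy/dx = -(6x^2 - y)/(-x + 27y^2) = (6x^2 - y)/(x - 27y^2)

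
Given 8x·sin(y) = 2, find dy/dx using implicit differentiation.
Take d/dx of both sides. Since y is implicitly a function of x, the chain rule attaches a y' = dy/dx factor whenever we differentiate through y.

Set F(x, y) = (left side) − (right side), so the curve is F = 0. Differentiating each term of F:
  d/dx[8x·sin(y)] = 8x·y'·cos(y) + 8sin(y)
  d/dx[-2] = 0

Collecting, the y'-free part is the partial derivative in x and the y' coefficient is the partial derivative in y:
  ∂F/∂x = 8sin(y)
  ∂F/∂y = 8x·cos(y)

so d/dx[F(x, y(x))] = ∂F/∂x + (∂F/∂y)·y' = 0. Rearranging,
  dy/dx = -(∂F/∂x)/(∂F/∂y) = -(8sin(y))/(8x·cos(y)) = -tan(y)/x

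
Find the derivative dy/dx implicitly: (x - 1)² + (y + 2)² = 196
Apply d/dx to both sides, remembering that y depends on x. Each occurrence of y therefore brings in a y' = dy/dx via the chain rule.

With F(x, y) equal to the left-hand side minus the right, differentiate F term by term:
  d/dx[(x - 1)^2] = 2x - 2
  d/dx[(y + 2)^2] = 2·y'(y + 2)
  d/dx[-196] = 0
Adding these up, d/dx[F] = 0 becomes
  (2x - 2) + (2y + 4)·y' = 0,
so isolating y',
  dy/dx = -(2x - 2)/(2y + 4) = (1 - x)/(y + 2)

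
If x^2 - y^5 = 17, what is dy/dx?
Differentiate the relation implicitly: treat y = y(x) and apply the chain rule, so every y-derivative picks up a y' = dy/dx factor.

With everything moved to the left-hand side, differentiate term by term:
  d/dx[x^2] = 2x
  d/dx[-y^5] = -5y^4·y'
  d/dx[-17] = 0

Separating the contributions that come from x directly and those that come through y:
  without y':      2x
  multiplying y':  -5y^4

so (2x) + (-5y^4)·y' = 0, and therefore
  dy/dx = -(2x)/(-5y^4) = 2x/(5y^4)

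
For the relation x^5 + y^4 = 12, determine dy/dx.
Differentiate both sides with respect to x, treating y as y(x). By the chain rule, any term containing y contributes a factor of y' = dy/dx when we differentiate it.

Move every term to one side and write the relation as F(x, y) = 0. Term by term,
  d/dx[x^5] = 5x^4
  d/dx[y^4] = 4y^3·y'
  d/dx[-12] = 0

The pieces without y' make up ∂F/∂x and the coefficient of y' is ∂F/∂y:
  ∂F/∂x = 5x^4,
  ∂F/∂y = 4y^3.

Since d/dx[F] = ∂F/∂x + (∂F/∂y)·y' = 0, solve for y':
  (∂F/∂y)·y' = -∂F/∂x
  dy/dx = -(∂F/∂x)/(∂F/∂y) = -(5x^4)/(4y^3) = -5x^4/(4y^3)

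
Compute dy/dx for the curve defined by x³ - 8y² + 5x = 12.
Differentiate both sides with respect to x, treating y as y(x). By the chain rule, any term containing y contributes a factor of y' = dy/dx when we differentiate it.

Move every term to one side and write the relation as F(x, y) = 0. Term by term,
  d/dx[x^3] = 3x^2
  d/dx[5x] = 5
  d/dx[-8y^2] = -16y·y'
  d/dx[-12] = 0

The pieces without y' make up ∂F/∂x and the coefficient of y' is ∂F/∂y:
  ∂F/∂x = 3x^2 + 5,
  ∂F/∂y = -16y.

Since d/dx[F] = ∂F/∂x + (∂F/∂y)·y' = 0, solve for y':
  (∂F/∂y)·y' = -∂F/∂x
  dy/dx = -(∂F/∂x)/(∂F/∂y) = -(3x^2 + 5)/(-16y) = (3x^2 + 5)/(16y)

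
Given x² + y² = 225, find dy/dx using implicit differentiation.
Differentiate both sides with respect to x, treating y as y(x). By the chain rule, any term containing y contributes a factor of y' = dy/dx when we differentiate it.

Move every term to one side and write the relation as F(x, y) = 0. Term by term,
  d/dx[x^2] = 2x
  d/dx[y^2] = 2y·y'
  d/dx[-225] = 0

The pieces without y' make up ∂F/∂x and the coefficient of y' is ∂F/∂y:
  ∂F/∂x = 2x,
  ∂F/∂y = 2y.

Since d/dx[F] = ∂F/∂x + (∂F/∂y)·y' = 0, solve for y':
  (∂F/∂y)·y' = -∂F/∂x
  dy/dx = -(∂F/∂x)/(∂F/∂y) = -(2x)/(2y) = -x/y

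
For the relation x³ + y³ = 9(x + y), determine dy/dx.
Apply d/dx to both sides, remembering that y depends on x. Each occurrence of y therefore brings in a y' = dy/dx via the chain rule.

With F(x, y) equal to the left-hand side minus the right, differentiate F term by term:
  d/dx[x^3] = 3x^2
  d/dx[-9x] = -9
  d/dx[y^3] = 3y^2·y'
  d/dx[-9y] = -9·y'
Adding these up, d/dx[F] = 0 becomes
  (3x^2 - 9) + (3y^2 - 9)·y' = 0,
so isolating y',
  dy/dx = -(3x^2 - 9)/(3y^2 - 9) = (3 - x^2)/(y^2 - 3)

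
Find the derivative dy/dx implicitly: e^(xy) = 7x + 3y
Apply d/dx to both sides, remembering that y depends on x. Each occurrence of y therefore brings in a y' = dy/dx via the chain rule.

With F(x, y) equal to the left-hand side minus the right, differentiate F term by term:
  d/dx[-7x] = -7
  d/dx[-3y] = -3·y'
  d/dx[e^(xy)] = (x·y' + y)·e^(xy)
Adding these up, d/dx[F] = 0 becomes
  (y·e^(xy) - 7) + (x·e^(xy) - 3)·y' = 0,
so isolating y',
  dy/dx = -(y·e^(xy) - 7)/(x·e^(xy) - 3) = (-y·e^(xy) + 7)/(x·e^(xy) - 3)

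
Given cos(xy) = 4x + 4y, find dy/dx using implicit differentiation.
Differentiate both sides with respect to x, treating y as y(x). By the chain rule, any term containing y contributes a factor of y' = dy/dx when we differentiate it.

Move every term to one side and write the relation as F(x, y) = 0. Term by term,
  d/dx[-4x] = -4
  d/dx[-4y] = -4·y'
  d/dx[cos(xy)] = -(x·y' + y)·sin(xy)

The pieces without y' make up ∂F/∂x and the coefficient of y' is ∂F/∂y:
  ∂F/∂x = -y·sin(xy) - 4,
  ∂F/∂y = -x·sin(xy) - 4.

Since d/dx[F] = ∂F/∂x + (∂F/∂y)·y' = 0, solve for y':
  (∂F/∂y)·y' = -∂F/∂x
  dy/dx = -(∂F/∂x)/(∂F/∂y) = -(-y·sin(xy) - 4)/(-x·sin(xy) - 4) = -(y·sin(xy) + 4)/(x·sin(xy) + 4)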